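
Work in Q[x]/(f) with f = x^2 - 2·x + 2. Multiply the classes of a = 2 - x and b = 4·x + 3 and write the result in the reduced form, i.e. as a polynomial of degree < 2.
First multiply in Q[x] without reducing: a · b = -4·x^2 + 5·x + 6. Now divide by f(x) = x^2 - 2·x + 2, eliminating the leading term at each step:
  leading term -4·x^2: subtract (-4)·f(x) = -4·x^2 + 8·x - 8, leaving 14 - 3·x
The degree is now < 2, so this is the remainder. Hence a · b ≡ 14 - 3·x in Q[x]/(f).

Final answer: a · b ≡ 14 - 3·x (mod f(x))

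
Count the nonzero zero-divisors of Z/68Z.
In Z/68Z each nonzero element is either a unit (gcd with 68 is 1) or a zero-divisor (gcd > 1). The number of units is φ(68): factorise 68 = 2^2 · 17, so φ(68) = (2^2 − 2^1) · (17 − 1) = 2 · 16 = 32. The nonzero elements number 68 − 1 = 67. Hence the nonzero zero-divisors number 67 − 32 = 35.

Final answer: Z/68Z has 35 nonzero zero-divisors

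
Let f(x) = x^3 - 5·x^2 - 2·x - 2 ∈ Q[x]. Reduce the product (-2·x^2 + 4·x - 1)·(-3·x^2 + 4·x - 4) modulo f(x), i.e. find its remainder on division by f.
a · b ≡ 89·x^2 + 12·x + 24 (mod f(x))

First multiply in Q[x] without reducing: a · b = 6·x^4 - 20·x^3 + 27·x^2 - 20·x + 4. Now divide by f(x) = x^3 - 5·x^2 - 2·x - 2, eliminating the leading term at each step:
  leading term 6·x^4: subtract (6·x)·f(x) = 6·x^4 - 30·x^3 - 12·x^2 - 12·x, leaving 10·x^3 + 39·x^2 - 8·x + 4
  leading term 10·x^3: subtract (10)·f(x) = 10·x^3 - 50·x^2 - 20·x - 20, leaving 89·x^2 + 12·x + 24
The degree is now < 3, so this is the remainder. Hence a · b ≡ 89·x^2 + 12·x + 24 in Q[x]/(f).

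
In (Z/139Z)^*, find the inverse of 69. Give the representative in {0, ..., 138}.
Apply the extended Euclidean algorithm to (139, 69), tracking rows (r, s, t) with s·139 + t·69 = r. Each division r_prev = q·r_cur + r_new produces the new row as (previous row) − q·(current row):
  row A: (139, 1, 0)   [1·139 + 0·69 = 139]
  row B: (69, 0, 1)   [0·139 + 1·69 = 69]
  139 = 2·69 + 1   → row C = row A − 2·row B = (1, 1, −2)   [check: 1·139 − 2·69 = 1]
  69 = 69·1 + 0   → remainder 0, stop. gcd = 1 (last nonzero row C).
The gcd is 1, so 69 is invertible mod 139. The last nonzero row gives 1·139 − 2·69 = 1, so t = −2. So 69^(−1) ≡ −2 ≡ 137 (mod 139). Verify: 69 · 137 = 9453 ≡ 1 (mod 139). ✓

Final answer: 69^(−1) ≡ 137 (mod 139)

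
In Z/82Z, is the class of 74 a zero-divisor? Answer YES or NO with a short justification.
gcd(74, 82) = 2 > 1, so 74 is not a unit in Z/82Z. In Z/nZ every nonzero non-unit is a zero-divisor: explicitly, take b = 82/gcd = 41 ≠ 0 (mod 82); then 74·41 = 3034 = 37·82, i.e. 74·41 ≡ 0 (mod 82). So 74 is a zero-divisor.

Final answer: YES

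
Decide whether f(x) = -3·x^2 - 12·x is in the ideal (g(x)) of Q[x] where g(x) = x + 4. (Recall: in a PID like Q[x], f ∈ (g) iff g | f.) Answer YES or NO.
YES

In Q[x] the ideal (g) consists of all multiples of g, so f ∈ (g) iff g | f, i.e. iff the remainder of f on division by g is 0. Divide f by g (g is monic, so eliminate the leading term of the running remainder at each step):
  leading term -3·x^2: subtract (-3·x)·g(x) = -3·x^2 - 12·x, leaving 0
The remainder is 0, so f(x) = g(x) · h(x) with h(x) = -3·x. Hence g | f, i.e. f ∈ (g).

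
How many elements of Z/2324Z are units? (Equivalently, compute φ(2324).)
An element a ∈ Z/2324Z is a unit iff gcd(a, 2324) = 1, so the number of units is φ(2324). φ is multiplicative, with φ(p^e) = p^e − p^(e−1). Factorise 2324 = 2^2 · 7 · 83. Then
  φ(2324) = (2^2 − 2^1) · (7 − 1) · (83 − 1) = 2 · 6 · 82 = 984.

Final answer: Z/2324Z has φ(2324) = 984 units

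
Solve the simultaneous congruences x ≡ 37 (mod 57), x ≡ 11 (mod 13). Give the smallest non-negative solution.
The moduli 57, 13 are pairwise coprime, so by the CRT there is a unique solution mod 57·13 = 741.
Solve by successive substitution. Start with x ≡ 37 (mod 57).
  Combine with x ≡ 11 (mod 13): write x = 37 + 57·t and require 37 + 57·t ≡ 11 (mod 13), i.e. 57·t ≡ 11 − 37 ≡ 0 (mod 13). Since 57^(−1) ≡ 8 (mod 13) (57 ≡ 5 (mod 13)), t ≡ 8·0 ≡ 0 (mod 13). So x ≡ 37 + 57·0 = 37 (mod 741).
Unique solution in [0, 741): x = 37.

Final answer: x ≡ 37 (mod 741); the representative in [0, 741) is 37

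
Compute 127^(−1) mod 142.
Apply the extended Euclidean algorithm to (142, 127), tracking rows (r, s, t) with s·142 + t·127 = r. Each division r_prev = q·r_cur + r_new produces the new row as (previous row) − q·(current row):
  row A: (142, 1, 0)   [1·142 + 0·127 = 142]
  row B: (127, 0, 1)   [0·142 + 1·127 = 127]
  142 = 1·127 + 15   → row C = row A − 1·row B = (15, 1, −1)   [check: 1·142 − 1·127 = 15]
  127 = 8·15 + 7   → row D = row B − 8·row C = (7, −8, 9)   [check: −8·142 + 9·127 = 7]
  15 = 2·7 + 1   → row E = row C − 2·row D = (1, 17, −19)   [check: 17·142 − 19·127 = 1]
  7 = 7·1 + 0   → remainder 0, stop. gcd = 1 (last nonzero row E).
The gcd is 1, so 127 is invertible mod 142. The last nonzero row gives 17·142 − 19·127 = 1, so t = −19. So 127^(−1) ≡ −19 ≡ 123 (mod 142). Verify: 127 · 123 = 15621 ≡ 1 (mod 142). ✓

Final answer: 127^(−1) ≡ 123 (mod 142)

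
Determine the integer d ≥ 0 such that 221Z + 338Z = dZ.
(221, 338) = (13); d = 13

In the PID Z, (a, b) is generated by gcd(a, b). Compute gcd(338, 221) with the extended Euclidean algorithm, tracking rows (r, s, t) with s·338 + t·221 = r:
  row A: (338, 1, 0)   [1·338 + 0·221 = 338]
  row B: (221, 0, 1)   [0·338 + 1·221 = 221]
  338 = 1·221 + 117   → row C = row A − 1·row B = (117, 1, −1)   [check: 1·338 − 1·221 = 117]
  221 = 1·117 + 104   → row D = row B − 1·row C = (104, −1, 2)   [check: −1·338 + 2·221 = 104]
  117 = 1·104 + 13   → row E = row C − 1·row D = (13, 2, −3)   [check: 2·338 − 3·221 = 13]
  104 = 8·13 + 0   → remainder 0, stop. gcd = 13 (last nonzero row E).
So gcd(221, 338) = 13, with Bézout identity 2·338 − 3·221 = 13. Containment (⊇): the Bézout identity exhibits 13 as an element of (221, 338), giving (13) ⊆ (221, 338). Containment (⊆): since 13 | 221 and 13 | 338 (221 = 13·17, 338 = 13·26), every Z-linear combination of 221 and 338 is divisible by 13, so (221, 338) ⊆ (13). Therefore (221, 338) = (13), d = 13.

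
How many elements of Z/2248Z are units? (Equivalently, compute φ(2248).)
An element a ∈ Z/2248Z is a unit iff gcd(a, 2248) = 1, so the number of units is φ(2248). φ is multiplicative, with φ(p^e) = p^e − p^(e−1). Factorise 2248 = 2^3 · 281. Then
  φ(2248) = (2^3 − 2^2) · (281 − 1) = 4 · 280 = 1120.

Final answer: Z/2248Z has φ(2248) = 1120 units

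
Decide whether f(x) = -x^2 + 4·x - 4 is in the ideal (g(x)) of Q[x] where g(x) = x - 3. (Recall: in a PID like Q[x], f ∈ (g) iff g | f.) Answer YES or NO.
In Q[x] the ideal (g) consists of all multiples of g, so f ∈ (g) iff g | f, i.e. iff the remainder of f on division by g is 0. Divide f by g (g is monic, so eliminate the leading term of the running remainder at each step):
  leading term -x^2: subtract (-x)·g(x) = -x^2 + 3·x, leaving x - 4
  leading term x: subtract (1)·g(x) = x - 3, leaving -1
The remainder r(x) = -1 ≠ 0 (and deg r < deg g), so g ∤ f, i.e. f ∉ (g).

Final answer: NO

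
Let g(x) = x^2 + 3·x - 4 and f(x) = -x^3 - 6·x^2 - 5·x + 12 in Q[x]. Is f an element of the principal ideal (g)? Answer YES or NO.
YES

In Q[x] the ideal (g) consists of all multiples of g, so f ∈ (g) iff g | f, i.e. iff the remainder of f on division by g is 0. Divide f by g (g is monic, so eliminate the leading term of the running remainder at each step):
  leading term -x^3: subtract (-x)·g(x) = -x^3 - 3·x^2 + 4·x, leaving -3·x^2 - 9·x + 12
  leading term -3·x^2: subtract (-3)·g(x) = -3·x^2 - 9·x + 12, leaving 0
The remainder is 0, so f(x) = g(x) · h(x) with h(x) = -x - 3. Hence g | f, i.e. f ∈ (g).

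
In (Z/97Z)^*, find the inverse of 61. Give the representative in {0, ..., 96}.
Apply the extended Euclidean algorithm to (97, 61), tracking rows (r, s, t) with s·97 + t·61 = r. Each division r_prev = q·r_cur + r_new produces the new row as (previous row) − q·(current row):
  row A: (97, 1, 0)   [1·97 + 0·61 = 97]
  row B: (61, 0, 1)   [0·97 + 1·61 = 61]
  97 = 1·61 + 36   → row C = row A − 1·row B = (36, 1, −1)   [check: 1·97 − 1·61 = 36]
  61 = 1·36 + 25   → row D = row B − 1·row C = (25, −1, 2)   [check: −1·97 + 2·61 = 25]
  36 = 1·25 + 11   → row E = row C − 1·row D = (11, 2, −3)   [check: 2·97 − 3·61 = 11]
  25 = 2·11 + 3   → row F = row D − 2·row E = (3, −5, 8)   [check: −5·97 + 8·61 = 3]
  11 = 3·3 + 2   → row G = row E − 3·row F = (2, 17, −27)   [check: 17·97 − 27·61 = 2]
  3 = 1·2 + 1   → row H = row F − 1·row G = (1, −22, 35)   [check: −22·97 + 35·61 = 1]
  2 = 2·1 + 0   → remainder 0, stop. gcd = 1 (last nonzero row H).
The gcd is 1, so 61 is invertible mod 97. The last nonzero row gives −22·97 + 35·61 = 1, so t = 35. So 61^(−1) ≡ 35 (mod 97). Verify: 61 · 35 = 2135 ≡ 1 (mod 97). ✓

Final answer: 61^(−1) ≡ 35 (mod 97)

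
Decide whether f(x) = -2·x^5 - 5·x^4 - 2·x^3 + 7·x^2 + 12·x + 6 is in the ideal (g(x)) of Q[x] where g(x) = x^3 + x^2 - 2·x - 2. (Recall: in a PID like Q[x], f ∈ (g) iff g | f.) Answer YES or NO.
In Q[x] the ideal (g) consists of all multiples of g, so f ∈ (g) iff g | f, i.e. iff the remainder of f on division by g is 0. Divide f by g (g is monic, so eliminate the leading term of the running remainder at each step):
  leading term -2·x^5: subtract (-2·x^2)·g(x) = -2·x^5 - 2·x^4 + 4·x^3 + 4·x^2, leaving -3·x^4 - 6·x^3 + 3·x^2 + 12·x + 6
  leading term -3·x^4: subtract (-3·x)·g(x) = -3·x^4 - 3·x^3 + 6·x^2 + 6·x, leaving -3·x^3 - 3·x^2 + 6·x + 6
  leading term -3·x^3: subtract (-3)·g(x) = -3·x^3 - 3·x^2 + 6·x + 6, leaving 0
The remainder is 0, so f(x) = g(x) · h(x) with h(x) = -2·x^2 - 3·x - 3. Hence g | f, i.e. f ∈ (g).

Final answer: YES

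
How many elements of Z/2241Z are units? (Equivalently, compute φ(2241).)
Z/2241Z has φ(2241) = 1476 units

An element a ∈ Z/2241Z is a unit iff gcd(a, 2241) = 1, so the number of units is φ(2241). φ is multiplicative, with φ(p^e) = p^e − p^(e−1). Factorise 2241 = 3^3 · 83. Then
  φ(2241) = (3^3 − 3^2) · (83 − 1) = 18 · 82 = 1476.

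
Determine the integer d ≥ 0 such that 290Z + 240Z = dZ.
(290, 240) = (10); d = 10

In the PID Z, (a, b) is generated by gcd(a, b). Compute gcd(290, 240) with the extended Euclidean algorithm, tracking rows (r, s, t) with s·290 + t·240 = r:
  row A: (290, 1, 0)   [1·290 + 0·240 = 290]
  row B: (240, 0, 1)   [0·290 + 1·240 = 240]
  290 = 1·240 + 50   → row C = row A − 1·row B = (50, 1, −1)   [check: 1·290 − 1·240 = 50]
  240 = 4·50 + 40   → row D = row B − 4·row C = (40, −4, 5)   [check: −4·290 + 5·240 = 40]
  50 = 1·40 + 10   → row E = row C − 1·row D = (10, 5, −6)   [check: 5·290 − 6·240 = 10]
  40 = 4·10 + 0   → remainder 0, stop. gcd = 10 (last nonzero row E).
So gcd(290, 240) = 10, with Bézout identity 5·290 − 6·240 = 10. Containment (⊇): the Bézout identity exhibits 10 as an element of (290, 240), giving (10) ⊆ (290, 240). Containment (⊆): since 10 | 290 and 10 | 240 (290 = 10·29, 240 = 10·24), every Z-linear combination of 290 and 240 is divisible by 10, so (290, 240) ⊆ (10). Therefore (290, 240) = (10), d = 10.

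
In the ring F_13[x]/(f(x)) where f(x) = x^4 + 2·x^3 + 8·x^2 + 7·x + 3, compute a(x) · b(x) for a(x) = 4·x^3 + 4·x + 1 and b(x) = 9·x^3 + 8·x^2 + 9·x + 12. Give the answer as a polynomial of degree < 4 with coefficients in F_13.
Multiply as integer polynomials: a · b = 36·x^6 + 32·x^5 + 72·x^4 + 89·x^3 + 44·x^2 + 57·x + 12. Reducing coefficients mod 13: a · b ≡ 10·x^6 + 6·x^5 + 7·x^4 + 11·x^3 + 5·x^2 + 5·x + 12. Now divide by f(x) = x^4 + 2·x^3 + 8·x^2 + 7·x + 3 in F_13[x], eliminating the leading term at each step:
  leading term 10·x^6: subtract (10·x^2)·f(x) = 10·x^6 + 7·x^5 + 2·x^4 + 5·x^3 + 4·x^2, leaving 12·x^5 + 5·x^4 + 6·x^3 + x^2 + 5·x + 12 (coefficients mod 13)
  leading term 12·x^5: subtract (12·x)·f(x) = 12·x^5 + 11·x^4 + 5·x^3 + 6·x^2 + 10·x, leaving 7·x^4 + x^3 + 8·x^2 + 8·x + 12 (coefficients mod 13)
  leading term 7·x^4: subtract (7)·f(x) = 7·x^4 + x^3 + 4·x^2 + 10·x + 8, leaving 4·x^2 + 11·x + 4 (coefficients mod 13)
The degree is now < 4, so this is the remainder. Hence a · b ≡ 4·x^2 + 11·x + 4 in F_13[x]/(f).

Final answer: a · b ≡ 4·x^2 + 11·x + 4 (mod f(x))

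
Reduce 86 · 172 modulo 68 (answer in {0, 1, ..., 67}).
36

Reduce the factors first: 86 ≡ 18, 172 ≡ 36 (mod 68), so 86 · 172 ≡ 18 · 36 (mod 68). 18 · 36 = 648. Dividing by 68: 648 = 9·68 + 36. So (86 · 172) mod 68 = 36.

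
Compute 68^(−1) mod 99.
68^(−1) ≡ 83 (mod 99)

Apply the extended Euclidean algorithm to (99, 68), tracking rows (r, s, t) with s·99 + t·68 = r. Each division r_prev = q·r_cur + r_new produces the new row as (previous row) − q·(current row):
  row A: (99, 1, 0)   [1·99 + 0·68 = 99]
  row B: (68, 0, 1)   [0·99 + 1·68 = 68]
  99 = 1·68 + 31   → row C = row A − 1·row B = (31, 1, −1)   [check: 1·99 − 1·68 = 31]
  68 = 2·31 + 6   → row D = row B − 2·row C = (6, −2, 3)   [check: −2·99 + 3·68 = 6]
  31 = 5·6 + 1   → row E = row C − 5·row D = (1, 11, −16)   [check: 11·99 − 16·68 = 1]
  6 = 6·1 + 0   → remainder 0, stop. gcd = 1 (last nonzero row E).
The gcd is 1, so 68 is invertible mod 99. The last nonzero row gives 11·99 − 16·68 = 1, so t = −16. So 68^(−1) ≡ −16 ≡ 83 (mod 99). Verify: 68 · 83 = 5644 ≡ 1 (mod 99). ✓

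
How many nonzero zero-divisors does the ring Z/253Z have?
Z/253Z has 32 nonzero zero-divisors

In Z/253Z each nonzero element is either a unit (gcd with 253 is 1) or a zero-divisor (gcd > 1). The number of units is φ(253): factorise 253 = 11 · 23, so φ(253) = (11 − 1) · (23 − 1) = 10 · 22 = 220. The nonzero elements number 253 − 1 = 252. Hence the nonzero zero-divisors number 252 − 220 = 32.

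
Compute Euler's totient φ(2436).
φ is multiplicative, with φ(p^e) = p^e − p^(e−1). Factorise 2436 = 2^2 · 3 · 7 · 29. Then
  φ(2436) = (2^2 − 2^1) · (3 − 1) · (7 − 1) · (29 − 1) = 2 · 2 · 6 · 28 = 672.

Final answer: φ(2436) = 672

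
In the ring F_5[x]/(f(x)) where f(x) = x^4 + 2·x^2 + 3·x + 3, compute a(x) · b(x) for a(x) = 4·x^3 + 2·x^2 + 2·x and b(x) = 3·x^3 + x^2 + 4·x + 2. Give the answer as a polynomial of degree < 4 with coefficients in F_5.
a · b ≡ 2·x^3 + x^2 + 4·x (mod f(x))

Multiply as integer polynomials: a · b = 12·x^6 + 10·x^5 + 24·x^4 + 18·x^3 + 12·x^2 + 4·x. Reducing coefficients mod 5: a · b ≡ 2·x^6 + 4·x^4 + 3·x^3 + 2·x^2 + 4·x. Now divide by f(x) = x^4 + 2·x^2 + 3·x + 3 in F_5[x], eliminating the leading term at each step:
  leading term 2·x^6: subtract (2·x^2)·f(x) = 2·x^6 + 4·x^4 + x^3 + x^2, leaving 2·x^3 + x^2 + 4·x (coefficients mod 5)
The degree is now < 4, so this is the remainder. Hence a · b ≡ 2·x^3 + x^2 + 4·x in F_5[x]/(f).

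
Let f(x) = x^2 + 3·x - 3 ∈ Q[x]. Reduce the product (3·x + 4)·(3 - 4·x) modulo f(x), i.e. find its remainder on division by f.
a · b ≡ 29·x - 24 (mod f(x))

First multiply in Q[x] without reducing: a · b = -12·x^2 - 7·x + 12. Now divide by f(x) = x^2 + 3·x - 3, eliminating the leading term at each step:
  leading term -12·x^2: subtract (-12)·f(x) = -12·x^2 - 36·x + 36, leaving 29·x - 24
The degree is now < 2, so this is the remainder. Hence a · b ≡ 29·x - 24 in Q[x]/(f).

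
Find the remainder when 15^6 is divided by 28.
Use repeated squaring. Binary(6) = 110. Walk through the bits of the exponent 6 left-to-right: at each bit after the leading one, square the running value, then multiply by 15 if the bit is 1 (always reducing mod 28):
  bit 1 = 1 (leading): start with 15.
  bit 2 = 1: square 15^2 = 225 ≡ 1; bit is 1, so multiply 1·15 = 15 (mod 28).
  bit 3 = 0: square 15^2 = 225 ≡ 1 (mod 28).
Final value: 15^6 ≡ 1 (mod 28).

Final answer: 1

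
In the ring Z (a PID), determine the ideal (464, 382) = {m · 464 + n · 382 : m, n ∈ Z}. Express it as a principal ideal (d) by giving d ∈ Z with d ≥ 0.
In the PID Z, (a, b) is generated by gcd(a, b). Compute gcd(464, 382) with the extended Euclidean algorithm, tracking rows (r, s, t) with s·464 + t·382 = r:
  row A: (464, 1, 0)   [1·464 + 0·382 = 464]
  row B: (382, 0, 1)   [0·464 + 1·382 = 382]
  464 = 1·382 + 82   → row C = row A − 1·row B = (82, 1, −1)   [check: 1·464 − 1·382 = 82]
  382 = 4·82 + 54   → row D = row B − 4·row C = (54, −4, 5)   [check: −4·464 + 5·382 = 54]
  82 = 1·54 + 28   → row E = row C − 1·row D = (28, 5, −6)   [check: 5·464 − 6·382 = 28]
  54 = 1·28 + 26   → row F = row D − 1·row E = (26, −9, 11)   [check: −9·464 + 11·382 = 26]
  28 = 1·26 + 2   → row G = row E − 1·row F = (2, 14, −17)   [check: 14·464 − 17·382 = 2]
  26 = 13·2 + 0   → remainder 0, stop. gcd = 2 (last nonzero row G).
So gcd(464, 382) = 2, with Bézout identity 14·464 − 17·382 = 2. Containment (⊇): the Bézout identity exhibits 2 as an element of (464, 382), giving (2) ⊆ (464, 382). Containment (⊆): since 2 | 464 and 2 | 382 (464 = 2·232, 382 = 2·191), every Z-linear combination of 464 and 382 is divisible by 2, so (464, 382) ⊆ (2). Therefore (464, 382) = (2), d = 2.

Final answer: (464, 382) = (2); d = 2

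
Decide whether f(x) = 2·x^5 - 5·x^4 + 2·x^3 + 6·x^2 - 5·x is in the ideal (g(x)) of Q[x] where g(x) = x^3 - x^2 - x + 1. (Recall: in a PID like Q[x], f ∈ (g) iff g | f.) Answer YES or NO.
NO

In Q[x] the ideal (g) consists of all multiples of g, so f ∈ (g) iff g | f, i.e. iff the remainder of f on division by g is 0. Divide f by g (g is monic, so eliminate the leading term of the running remainder at each step):
  leading term 2·x^5: subtract (2·x^2)·g(x) = 2·x^5 - 2·x^4 - 2·x^3 + 2·x^2, leaving -3·x^4 + 4·x^3 + 4·x^2 - 5·x
  leading term -3·x^4: subtract (-3·x)·g(x) = -3·x^4 + 3·x^3 + 3·x^2 - 3·x, leaving x^3 + x^2 - 2·x
  leading term x^3: subtract (1)·g(x) = x^3 - x^2 - x + 1, leaving 2·x^2 - x - 1
The remainder r(x) = 2·x^2 - x - 1 ≠ 0 (and deg r < deg g), so g ∤ f, i.e. f ∉ (g).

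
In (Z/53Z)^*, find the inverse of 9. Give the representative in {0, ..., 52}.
Apply the extended Euclidean algorithm to (53, 9), tracking rows (r, s, t) with s·53 + t·9 = r. Each division r_prev = q·r_cur + r_new produces the new row as (previous row) − q·(current row):
  row A: (53, 1, 0)   [1·53 + 0·9 = 53]
  row B: (9, 0, 1)   [0·53 + 1·9 = 9]
  53 = 5·9 + 8   → row C = row A − 5·row B = (8, 1, −5)   [check: 1·53 − 5·9 = 8]
  9 = 1·8 + 1   → row D = row B − 1·row C = (1, −1, 6)   [check: −1·53 + 6·9 = 1]
  8 = 8·1 + 0   → remainder 0, stop. gcd = 1 (last nonzero row D).
The gcd is 1, so 9 is invertible mod 53. The last nonzero row gives −1·53 + 6·9 = 1, so t = 6. So 9^(−1) ≡ 6 (mod 53). Verify: 9 · 6 = 54 ≡ 1 (mod 53). ✓

Final answer: 9^(−1) ≡ 6 (mod 53)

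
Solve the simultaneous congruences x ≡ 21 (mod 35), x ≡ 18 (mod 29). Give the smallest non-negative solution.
x ≡ 511 (mod 1015); the representative in [0, 1015) is 511

The moduli 35, 29 are pairwise coprime, so by the CRT there is a unique solution mod 35·29 = 1015.
Solve by successive substitution. Start with x ≡ 21 (mod 35).
  Combine with x ≡ 18 (mod 29): write x = 21 + 35·t and require 21 + 35·t ≡ 18 (mod 29), i.e. 35·t ≡ 18 − 21 ≡ 26 (mod 29). Since 35^(−1) ≡ 5 (mod 29) (35 ≡ 6 (mod 29)), t ≡ 5·26 ≡ 14 (mod 29). So x ≡ 21 + 35·14 = 511 (mod 1015).
Unique solution in [0, 1015): x = 511.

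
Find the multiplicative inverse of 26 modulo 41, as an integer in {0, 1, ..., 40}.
Apply the extended Euclidean algorithm to (41, 26), tracking rows (r, s, t) with s·41 + t·26 = r. Each division r_prev = q·r_cur + r_new produces the new row as (previous row) − q·(current row):
  row A: (41, 1, 0)   [1·41 + 0·26 = 41]
  row B: (26, 0, 1)   [0·41 + 1·26 = 26]
  41 = 1·26 + 15   → row C = row A − 1·row B = (15, 1, −1)   [check: 1·41 − 1·26 = 15]
  26 = 1·15 + 11   → row D = row B − 1·row C = (11, −1, 2)   [check: −1·41 + 2·26 = 11]
  15 = 1·11 + 4   → row E = row C − 1·row D = (4, 2, −3)   [check: 2·41 − 3·26 = 4]
  11 = 2·4 + 3   → row F = row D − 2·row E = (3, −5, 8)   [check: −5·41 + 8·26 = 3]
  4 = 1·3 + 1   → row G = row E − 1·row F = (1, 7, −11)   [check: 7·41 − 11·26 = 1]
  3 = 3·1 + 0   → remainder 0, stop. gcd = 1 (last nonzero row G).
The gcd is 1, so 26 is invertible mod 41. The last nonzero row gives 7·41 − 11·26 = 1, so t = −11. So 26^(−1) ≡ −11 ≡ 30 (mod 41). Verify: 26 · 30 = 780 ≡ 1 (mod 41). ✓

Final answer: 26^(−1) ≡ 30 (mod 41)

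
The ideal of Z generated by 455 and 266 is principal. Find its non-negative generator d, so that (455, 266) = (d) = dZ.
In the PID Z, (a, b) is generated by gcd(a, b). Compute gcd(455, 266) with the extended Euclidean algorithm, tracking rows (r, s, t) with s·455 + t·266 = r:
  row A: (455, 1, 0)   [1·455 + 0·266 = 455]
  row B: (266, 0, 1)   [0·455 + 1·266 = 266]
  455 = 1·266 + 189   → row C = row A − 1·row B = (189, 1, −1)   [check: 1·455 − 1·266 = 189]
  266 = 1·189 + 77   → row D = row B − 1·row C = (77, −1, 2)   [check: −1·455 + 2·266 = 77]
  189 = 2·77 + 35   → row E = row C − 2·row D = (35, 3, −5)   [check: 3·455 − 5·266 = 35]
  77 = 2·35 + 7   → row F = row D − 2·row E = (7, −7, 12)   [check: −7·455 + 12·266 = 7]
  35 = 5·7 + 0   → remainder 0, stop. gcd = 7 (last nonzero row F).
So gcd(455, 266) = 7, with Bézout identity −7·455 + 12·266 = 7. Containment (⊇): the Bézout identity exhibits 7 as an element of (455, 266), giving (7) ⊆ (455, 266). Containment (⊆): since 7 | 455 and 7 | 266 (455 = 7·65, 266 = 7·38), every Z-linear combination of 455 and 266 is divisible by 7, so (455, 266) ⊆ (7). Therefore (455, 266) = (7), d = 7.

Final answer: (455, 266) = (7); d = 7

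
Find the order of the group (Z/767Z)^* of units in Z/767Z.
|(Z/767Z)^*| = 696

(Z/767Z)^* consists of the classes a with gcd(a, 767) = 1, so its order is φ(767). φ is multiplicative, with φ(p^e) = p^e − p^(e−1). Factorise 767 = 13 · 59. Then
  φ(767) = (13 − 1) · (59 − 1) = 12 · 58 = 696.
Thus |(Z/767Z)^*| = 696.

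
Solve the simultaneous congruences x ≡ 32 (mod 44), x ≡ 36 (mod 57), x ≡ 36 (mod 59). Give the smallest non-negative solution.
x ≡ 53844 (mod 147972); the representative in [0, 147972) is 53844

The moduli 44, 57, 59 are pairwise coprime, so by the CRT there is a unique solution mod 44·57·59 = 147972.
Solve by successive substitution. Start with x ≡ 32 (mod 44).
  Combine with x ≡ 36 (mod 57): write x = 32 + 44·t and require 32 + 44·t ≡ 36 (mod 57), i.e. 44·t ≡ 36 − 32 ≡ 4 (mod 57). Since 44^(−1) ≡ 35 (mod 57), t ≡ 35·4 ≡ 26 (mod 57). So x ≡ 32 + 44·26 = 1176 (mod 2508).
  Combine with x ≡ 36 (mod 59): write x = 1176 + 2508·t and require 1176 + 2508·t ≡ 36 (mod 59), i.e. 2508·t ≡ 36 − 1176 ≡ 40 (mod 59). Since 2508^(−1) ≡ 2 (mod 59) (2508 ≡ 30 (mod 59)), t ≡ 2·40 ≡ 21 (mod 59). So x ≡ 1176 + 2508·21 = 53844 (mod 147972).
Unique solution in [0, 147972): x = 53844.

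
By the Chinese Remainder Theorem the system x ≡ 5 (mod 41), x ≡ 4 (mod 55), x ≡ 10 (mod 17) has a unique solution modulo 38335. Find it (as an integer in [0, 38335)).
The moduli 41, 55, 17 are pairwise coprime, so by the CRT there is a unique solution mod 41·55·17 = 38335.
Solve by successive substitution. Start with x ≡ 5 (mod 41).
  Combine with x ≡ 4 (mod 55): write x = 5 + 41·t and require 5 + 41·t ≡ 4 (mod 55), i.e. 41·t ≡ 4 − 5 ≡ 54 (mod 55). Since 41^(−1) ≡ 51 (mod 55), t ≡ 51·54 ≡ 4 (mod 55). So x ≡ 5 + 41·4 = 169 (mod 2255).
  Combine with x ≡ 10 (mod 17): write x = 169 + 2255·t and require 169 + 2255·t ≡ 10 (mod 17), i.e. 2255·t ≡ 10 − 169 ≡ 11 (mod 17). Since 2255^(−1) ≡ 14 (mod 17) (2255 ≡ 11 (mod 17)), t ≡ 14·11 ≡ 1 (mod 17). So x ≡ 169 + 2255·1 = 2424 (mod 38335).
Unique solution in [0, 38335): x = 2424.

Final answer: x ≡ 2424 (mod 38335); the representative in [0, 38335) is 2424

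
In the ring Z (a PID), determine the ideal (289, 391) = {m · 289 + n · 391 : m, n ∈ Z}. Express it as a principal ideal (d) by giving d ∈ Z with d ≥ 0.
In the PID Z, (a, b) is generated by gcd(a, b). Compute gcd(391, 289) with the extended Euclidean algorithm, tracking rows (r, s, t) with s·391 + t·289 = r:
  row A: (391, 1, 0)   [1·391 + 0·289 = 391]
  row B: (289, 0, 1)   [0·391 + 1·289 = 289]
  391 = 1·289 + 102   → row C = row A − 1·row B = (102, 1, −1)   [check: 1·391 − 1·289 = 102]
  289 = 2·102 + 85   → row D = row B − 2·row C = (85, −2, 3)   [check: −2·391 + 3·289 = 85]
  102 = 1·85 + 17   → row E = row C − 1·row D = (17, 3, −4)   [check: 3·391 − 4·289 = 17]
  85 = 5·17 + 0   → remainder 0, stop. gcd = 17 (last nonzero row E).
So gcd(289, 391) = 17, with Bézout identity 3·391 − 4·289 = 17. Containment (⊇): the Bézout identity exhibits 17 as an element of (289, 391), giving (17) ⊆ (289, 391). Containment (⊆): since 17 | 289 and 17 | 391 (289 = 17·17, 391 = 17·23), every Z-linear combination of 289 and 391 is divisible by 17, so (289, 391) ⊆ (17). Therefore (289, 391) = (17), d = 17.

Final answer: (289, 391) = (17); d = 17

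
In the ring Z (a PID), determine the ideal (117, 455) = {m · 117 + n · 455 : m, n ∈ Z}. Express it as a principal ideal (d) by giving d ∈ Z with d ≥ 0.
(117, 455) = (13); d = 13

In the PID Z, (a, b) is generated by gcd(a, b). Compute gcd(455, 117) with the extended Euclidean algorithm, tracking rows (r, s, t) with s·455 + t·117 = r:
  row A: (455, 1, 0)   [1·455 + 0·117 = 455]
  row B: (117, 0, 1)   [0·455 + 1·117 = 117]
  455 = 3·117 + 104   → row C = row A − 3·row B = (104, 1, −3)   [check: 1·455 − 3·117 = 104]
  117 = 1·104 + 13   → row D = row B − 1·row C = (13, −1, 4)   [check: −1·455 + 4·117 = 13]
  104 = 8·13 + 0   → remainder 0, stop. gcd = 13 (last nonzero row D).
So gcd(117, 455) = 13, with Bézout identity −1·455 + 4·117 = 13. Containment (⊇): the Bézout identity exhibits 13 as an element of (117, 455), giving (13) ⊆ (117, 455). Containment (⊆): since 13 | 117 and 13 | 455 (117 = 13·9, 455 = 13·35), every Z-linear combination of 117 and 455 is divisible by 13, so (117, 455) ⊆ (13). Therefore (117, 455) = (13), d = 13.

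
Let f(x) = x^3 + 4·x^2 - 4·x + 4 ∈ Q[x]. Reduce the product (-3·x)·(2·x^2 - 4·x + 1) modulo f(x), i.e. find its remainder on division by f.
First multiply in Q[x] without reducing: a · b = -6·x^3 + 12·x^2 - 3·x. Now divide by f(x) = x^3 + 4·x^2 - 4·x + 4, eliminating the leading term at each step:
  leading term -6·x^3: subtract (-6)·f(x) = -6·x^3 - 24·x^2 + 24·x - 24, leaving 36·x^2 - 27·x + 24
The degree is now < 3, so this is the remainder. Hence a · b ≡ 36·x^2 - 27·x + 24 in Q[x]/(f).

Final answer: a · b ≡ 36·x^2 - 27·x + 24 (mod f(x))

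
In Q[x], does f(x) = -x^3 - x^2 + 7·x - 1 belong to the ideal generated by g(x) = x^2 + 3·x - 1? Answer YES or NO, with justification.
NO

In Q[x] the ideal (g) consists of all multiples of g, so f ∈ (g) iff g | f, i.e. iff the remainder of f on division by g is 0. Divide f by g (g is monic, so eliminate the leading term of the running remainder at each step):
  leading term -x^3: subtract (-x)·g(x) = -x^3 - 3·x^2 + x, leaving 2·x^2 + 6·x - 1
  leading term 2·x^2: subtract (2)·g(x) = 2·x^2 + 6·x - 2, leaving 1
The remainder r(x) = 1 ≠ 0 (and deg r < deg g), so g ∤ f, i.e. f ∉ (g).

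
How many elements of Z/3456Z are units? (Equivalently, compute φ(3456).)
Z/3456Z has φ(3456) = 1152 units

An element a ∈ Z/3456Z is a unit iff gcd(a, 3456) = 1, so the number of units is φ(3456). φ is multiplicative, with φ(p^e) = p^e − p^(e−1). Factorise 3456 = 2^7 · 3^3. Then
  φ(3456) = (2^7 − 2^6) · (3^3 − 3^2) = 64 · 18 = 1152.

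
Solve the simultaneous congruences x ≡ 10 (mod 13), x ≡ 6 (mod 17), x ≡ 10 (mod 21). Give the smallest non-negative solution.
The moduli 13, 17, 21 are pairwise coprime, so by the CRT there is a unique solution mod 13·17·21 = 4641.
Solve by successive substitution. Start with x ≡ 10 (mod 13).
  Combine with x ≡ 6 (mod 17): write x = 10 + 13·t and require 10 + 13·t ≡ 6 (mod 17), i.e. 13·t ≡ 6 − 10 ≡ 13 (mod 17). Since 13^(−1) ≡ 4 (mod 17), t ≡ 4·13 ≡ 1 (mod 17). So x ≡ 10 + 13·1 = 23 (mod 221).
  Combine with x ≡ 10 (mod 21): write x = 23 + 221·t and require 23 + 221·t ≡ 10 (mod 21), i.e. 221·t ≡ 10 − 23 ≡ 8 (mod 21). Since 221^(−1) ≡ 2 (mod 21) (221 ≡ 11 (mod 21)), t ≡ 2·8 ≡ 16 (mod 21). So x ≡ 23 + 221·16 = 3559 (mod 4641).
Unique solution in [0, 4641): x = 3559.

Final answer: x ≡ 3559 (mod 4641); the representative in [0, 4641) is 3559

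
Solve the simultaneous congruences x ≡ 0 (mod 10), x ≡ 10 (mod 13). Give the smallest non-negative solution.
The moduli 10, 13 are pairwise coprime, so by the CRT there is a unique solution mod 10·13 = 130.
Solve by successive substitution. Start with x ≡ 0 (mod 10).
  Combine with x ≡ 10 (mod 13): write x = 10·t and require 10·t ≡ 10 (mod 13). Since 10^(−1) ≡ 4 (mod 13), t ≡ 4·10 ≡ 1 (mod 13). So x ≡ 10·1 = 10 (mod 130).
Unique solution in [0, 130): x = 10.

Final answer: x ≡ 10 (mod 130); the representative in [0, 130) is 10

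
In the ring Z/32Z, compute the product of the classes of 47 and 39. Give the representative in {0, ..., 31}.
9

Reduce the factors first: 47 ≡ 15, 39 ≡ 7 (mod 32), so 47 · 39 ≡ 15 · 7 (mod 32). 15 · 7 = 105. Dividing by 32: 105 = 3·32 + 9. So (47 · 39) mod 32 = 9.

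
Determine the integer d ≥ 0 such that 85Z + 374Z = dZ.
(85, 374) = (17); d = 17

In the PID Z, (a, b) is generated by gcd(a, b). Compute gcd(374, 85) with the extended Euclidean algorithm, tracking rows (r, s, t) with s·374 + t·85 = r:
  row A: (374, 1, 0)   [1·374 + 0·85 = 374]
  row B: (85, 0, 1)   [0·374 + 1·85 = 85]
  374 = 4·85 + 34   → row C = row A − 4·row B = (34, 1, −4)   [check: 1·374 − 4·85 = 34]
  85 = 2·34 + 17   → row D = row B − 2·row C = (17, −2, 9)   [check: −2·374 + 9·85 = 17]
  34 = 2·17 + 0   → remainder 0, stop. gcd = 17 (last nonzero row D).
So gcd(85, 374) = 17, with Bézout identity −2·374 + 9·85 = 17. Containment (⊇): the Bézout identity exhibits 17 as an element of (85, 374), giving (17) ⊆ (85, 374). Containment (⊆): since 17 | 85 and 17 | 374 (85 = 17·5, 374 = 17·22), every Z-linear combination of 85 and 374 is divisible by 17, so (85, 374) ⊆ (17). Therefore (85, 374) = (17), d = 17.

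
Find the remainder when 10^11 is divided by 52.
4

Use repeated squaring. Binary(11) = 1011. Walk through the bits of the exponent 11 left-to-right: at each bit after the leading one, square the running value, then multiply by 10 if the bit is 1 (always reducing mod 52):
  bit 1 = 1 (leading): start with 10.
  bit 2 = 0: square 10^2 = 100 ≡ 48 (mod 52).
  bit 3 = 1: square 48^2 = 2304 ≡ 16; bit is 1, so multiply 16·10 = 160 ≡ 4 (mod 52).
  bit 4 = 1: square 4^2 = 16; bit is 1, so multiply 16·10 = 160 ≡ 4 (mod 52).
Final value: 10^11 ≡ 4 (mod 52).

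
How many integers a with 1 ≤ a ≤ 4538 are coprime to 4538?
2268

The number of a ∈ {1, ..., 4538} with gcd(a, 4538) = 1 is by definition Euler's totient φ(4538). φ is multiplicative, with φ(p^e) = p^e − p^(e−1). Factorise 4538 = 2 · 2269. Then
  φ(4538) = (2 − 1) · (2269 − 1) = 1 · 2268 = 2268.
So there are 2268 such integers.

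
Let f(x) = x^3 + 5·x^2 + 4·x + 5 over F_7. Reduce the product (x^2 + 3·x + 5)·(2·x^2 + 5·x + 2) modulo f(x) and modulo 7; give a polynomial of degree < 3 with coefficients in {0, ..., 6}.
Multiply as integer polynomials: a · b = 2·x^4 + 11·x^3 + 27·x^2 + 31·x + 10. Reducing coefficients mod 7: a · b ≡ 2·x^4 + 4·x^3 + 6·x^2 + 3·x + 3. Now divide by f(x) = x^3 + 5·x^2 + 4·x + 5 in F_7[x], eliminating the leading term at each step:
  leading term 2·x^4: subtract (2·x)·f(x) = 2·x^4 + 3·x^3 + x^2 + 3·x, leaving x^3 + 5·x^2 + 3 (coefficients mod 7)
  leading term x^3: subtract (1)·f(x) = x^3 + 5·x^2 + 4·x + 5, leaving 3·x + 5 (coefficients mod 7)
The degree is now < 3, so this is the remainder. Hence a · b ≡ 3·x + 5 in F_7[x]/(f).

Final answer: a · b ≡ 3·x + 5 (mod f(x))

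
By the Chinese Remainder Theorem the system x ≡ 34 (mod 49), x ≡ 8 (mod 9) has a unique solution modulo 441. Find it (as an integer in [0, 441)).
x ≡ 377 (mod 441); the representative in [0, 441) is 377

The moduli 49, 9 are pairwise coprime, so by the CRT there is a unique solution mod 49·9 = 441.
Solve by successive substitution. Start with x ≡ 34 (mod 49).
  Combine with x ≡ 8 (mod 9): write x = 34 + 49·t and require 34 + 49·t ≡ 8 (mod 9), i.e. 49·t ≡ 8 − 34 ≡ 1 (mod 9). Since 49^(−1) ≡ 7 (mod 9) (49 ≡ 4 (mod 9)), t ≡ 7·1 ≡ 7 (mod 9). So x ≡ 34 + 49·7 = 377 (mod 441).
Unique solution in [0, 441): x = 377.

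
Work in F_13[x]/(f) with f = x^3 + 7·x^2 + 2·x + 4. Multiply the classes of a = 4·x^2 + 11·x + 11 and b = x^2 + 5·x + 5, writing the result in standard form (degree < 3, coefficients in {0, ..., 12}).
a · b ≡ 5·x^2 + 10·x + 4 (mod f(x))

Multiply as integer polynomials: a · b = 4·x^4 + 31·x^3 + 86·x^2 + 110·x + 55. Reducing coefficients mod 13: a · b ≡ 4·x^4 + 5·x^3 + 8·x^2 + 6·x + 3. Now divide by f(x) = x^3 + 7·x^2 + 2·x + 4 in F_13[x], eliminating the leading term at each step:
  leading term 4·x^4: subtract (4·x)·f(x) = 4·x^4 + 2·x^3 + 8·x^2 + 3·x, leaving 3·x^3 + 3·x + 3 (coefficients mod 13)
  leading term 3·x^3: subtract (3)·f(x) = 3·x^3 + 8·x^2 + 6·x + 12, leaving 5·x^2 + 10·x + 4 (coefficients mod 13)
The degree is now < 3, so this is the remainder. Hence a · b ≡ 5·x^2 + 10·x + 4 in F_13[x]/(f).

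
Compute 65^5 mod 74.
Use repeated squaring. Binary(5) = 101. Walk through the bits of the exponent 5 left-to-right: at each bit after the leading one, square the running value, then multiply by 65 if the bit is 1 (always reducing mod 74):
  bit 1 = 1 (leading): start with 65.
  bit 2 = 0: square 65^2 = 4225 ≡ 7 (mod 74).
  bit 3 = 1: square 7^2 = 49; bit is 1, so multiply 49·65 = 3185 ≡ 3 (mod 74).
Final value: 65^5 ≡ 3 (mod 74).

Final answer: 3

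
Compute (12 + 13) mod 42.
25

Both summands are already reduced mod 42. 12 + 13 = 25; 25 = 0·42 + 25, so (12 + 13) mod 42 = 25.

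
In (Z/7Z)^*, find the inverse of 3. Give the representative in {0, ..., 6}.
3^(−1) ≡ 5 (mod 7)

Apply the extended Euclidean algorithm to (7, 3), tracking rows (r, s, t) with s·7 + t·3 = r. Each division r_prev = q·r_cur + r_new produces the new row as (previous row) − q·(current row):
  row A: (7, 1, 0)   [1·7 + 0·3 = 7]
  row B: (3, 0, 1)   [0·7 + 1·3 = 3]
  7 = 2·3 + 1   → row C = row A − 2·row B = (1, 1, −2)   [check: 1·7 − 2·3 = 1]
  3 = 3·1 + 0   → remainder 0, stop. gcd = 1 (last nonzero row C).
The gcd is 1, so 3 is invertible mod 7. The last nonzero row gives 1·7 − 2·3 = 1, so t = −2. So 3^(−1) ≡ −2 ≡ 5 (mod 7). Verify: 3 · 5 = 15 ≡ 1 (mod 7). ✓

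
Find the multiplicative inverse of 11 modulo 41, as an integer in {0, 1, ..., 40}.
Apply the extended Euclidean algorithm to (41, 11), tracking rows (r, s, t) with s·41 + t·11 = r. Each division r_prev = q·r_cur + r_new produces the new row as (previous row) − q·(current row):
  row A: (41, 1, 0)   [1·41 + 0·11 = 41]
  row B: (11, 0, 1)   [0·41 + 1·11 = 11]
  41 = 3·11 + 8   → row C = row A − 3·row B = (8, 1, −3)   [check: 1·41 − 3·11 = 8]
  11 = 1·8 + 3   → row D = row B − 1·row C = (3, −1, 4)   [check: −1·41 + 4·11 = 3]
  8 = 2·3 + 2   → row E = row C − 2·row D = (2, 3, −11)   [check: 3·41 − 11·11 = 2]
  3 = 1·2 + 1   → row F = row D − 1·row E = (1, −4, 15)   [check: −4·41 + 15·11 = 1]
  2 = 2·1 + 0   → remainder 0, stop. gcd = 1 (last nonzero row F).
The gcd is 1, so 11 is invertible mod 41. The last nonzero row gives −4·41 + 15·11 = 1, so t = 15. So 11^(−1) ≡ 15 (mod 41). Verify: 11 · 15 = 165 ≡ 1 (mod 41). ✓

Final answer: 11^(−1) ≡ 15 (mod 41)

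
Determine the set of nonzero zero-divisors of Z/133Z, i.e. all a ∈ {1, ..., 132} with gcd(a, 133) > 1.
nonzero zero-divisors of Z/133Z = {7, 14, 19, 21, 28, 35, 38, 42, 49, 56, 57, 63, 70, 76, 77, 84, 91, 95, 98, 105, 112, 114, 119, 126}

An element a ∈ Z/133Z (with a ≠ 0) is a zero-divisor iff gcd(a, 133) > 1 (because a is a unit precisely when gcd(a, n) = 1, and in Z/nZ every nonzero, non-unit element is a zero-divisor). Scan a = 1, ..., 132 and keep those with gcd(a, 133) > 1:
  gcd(7, 133) = 7, gcd(14, 133) = 7, gcd(19, 133) = 19, gcd(21, 133) = 7, gcd(28, 133) = 7, gcd(35, 133) = 7, gcd(38, 133) = 19, gcd(42, 133) = 7, gcd(49, 133) = 7, gcd(56, 133) = 7, gcd(57, 133) = 19, gcd(63, 133) = 7, gcd(70, 133) = 7, gcd(76, 133) = 19, gcd(77, 133) = 7, gcd(84, 133) = 7, gcd(91, 133) = 7, gcd(95, 133) = 19, gcd(98, 133) = 7, gcd(105, 133) = 7, gcd(112, 133) = 7, gcd(114, 133) = 19, gcd(119, 133) = 7, gcd(126, 133) = 7.
All other a ∈ {1, ..., 132} have gcd(a, 133) = 1 and are units. So the nonzero zero-divisors are exactly the 24 values of a appearing in this scan.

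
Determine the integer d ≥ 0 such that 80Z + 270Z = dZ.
(80, 270) = (10); d = 10

In the PID Z, (a, b) is generated by gcd(a, b). Compute gcd(270, 80) with the extended Euclidean algorithm, tracking rows (r, s, t) with s·270 + t·80 = r:
  row A: (270, 1, 0)   [1·270 + 0·80 = 270]
  row B: (80, 0, 1)   [0·270 + 1·80 = 80]
  270 = 3·80 + 30   → row C = row A − 3·row B = (30, 1, −3)   [check: 1·270 − 3·80 = 30]
  80 = 2·30 + 20   → row D = row B − 2·row C = (20, −2, 7)   [check: −2·270 + 7·80 = 20]
  30 = 1·20 + 10   → row E = row C − 1·row D = (10, 3, −10)   [check: 3·270 − 10·80 = 10]
  20 = 2·10 + 0   → remainder 0, stop. gcd = 10 (last nonzero row E).
So gcd(80, 270) = 10, with Bézout identity 3·270 − 10·80 = 10. Containment (⊇): the Bézout identity exhibits 10 as an element of (80, 270), giving (10) ⊆ (80, 270). Containment (⊆): since 10 | 80 and 10 | 270 (80 = 10·8, 270 = 10·27), every Z-linear combination of 80 and 270 is divisible by 10, so (80, 270) ⊆ (10). Therefore (80, 270) = (10), d = 10.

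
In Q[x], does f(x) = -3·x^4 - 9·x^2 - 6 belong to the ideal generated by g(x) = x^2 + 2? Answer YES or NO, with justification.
YES

In Q[x] the ideal (g) consists of all multiples of g, so f ∈ (g) iff g | f, i.e. iff the remainder of f on division by g is 0. Divide f by g (g is monic, so eliminate the leading term of the running remainder at each step):
  leading term -3·x^4: subtract (-3·x^2)·g(x) = -3·x^4 - 6·x^2, leaving -3·x^2 - 6
  leading term -3·x^2: subtract (-3)·g(x) = -3·x^2 - 6, leaving 0
The remainder is 0, so f(x) = g(x) · h(x) with h(x) = -3·x^2 - 3. Hence g | f, i.e. f ∈ (g).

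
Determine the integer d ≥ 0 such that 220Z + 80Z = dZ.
(220, 80) = (20); d = 20

In the PID Z, (a, b) is generated by gcd(a, b). Compute gcd(220, 80) with the extended Euclidean algorithm, tracking rows (r, s, t) with s·220 + t·80 = r:
  row A: (220, 1, 0)   [1·220 + 0·80 = 220]
  row B: (80, 0, 1)   [0·220 + 1·80 = 80]
  220 = 2·80 + 60   → row C = row A − 2·row B = (60, 1, −2)   [check: 1·220 − 2·80 = 60]
  80 = 1·60 + 20   → row D = row B − 1·row C = (20, −1, 3)   [check: −1·220 + 3·80 = 20]
  60 = 3·20 + 0   → remainder 0, stop. gcd = 20 (last nonzero row D).
So gcd(220, 80) = 20, with Bézout identity −1·220 + 3·80 = 20. Containment (⊇): the Bézout identity exhibits 20 as an element of (220, 80), giving (20) ⊆ (220, 80). Containment (⊆): since 20 | 220 and 20 | 80 (220 = 20·11, 80 = 20·4), every Z-linear combination of 220 and 80 is divisible by 20, so (220, 80) ⊆ (20). Therefore (220, 80) = (20), d = 20.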